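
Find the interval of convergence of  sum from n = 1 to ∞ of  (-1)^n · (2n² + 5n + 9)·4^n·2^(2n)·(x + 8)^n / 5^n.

Ratio test: |a_{n+1}/a_n| = [(2(n+1)² + 5(n+1) + 9)/(2n² + 5n + 9)] · 4·4/5 → 16/5 as n → ∞.
Thus R = 1/(16/5) = 5/16.
Endpoint x = -123/16: the n-th term does not approach 0; divergence by the term test.
When x = -133/16, the n-th term does not approach 0; divergence by the term test.

(-133/16, -123/16)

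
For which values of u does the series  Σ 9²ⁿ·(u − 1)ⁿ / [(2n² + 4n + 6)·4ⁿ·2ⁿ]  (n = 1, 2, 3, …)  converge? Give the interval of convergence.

By the ratio test, |a_{n+1}/a_n| = [(2n² + 4n + 6)/(2(n+1)² + 4(n+1) + 6)] · 81/(4·2) → 81/8.
Convergence for |u − 1| · 81/8 < 1, i.e. |u − 1| < 8/81. So R = 8/81.
When u = 89/81, the series is dominated by a constant times Σ 1/n², which converges (p = 2 > 1).
Endpoint u = 73/81: the series is dominated by a constant times Σ 1/n², which converges (p = 2 > 1).

[73/81, 89/81]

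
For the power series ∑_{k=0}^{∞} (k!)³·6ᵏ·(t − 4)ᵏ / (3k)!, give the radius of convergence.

R = 9/2

By the ratio test, |a_{k+1}/a_k| = (k+1)³/[(3k+1)·(3k+2)·(3k+3)] · 6 → 2/9.
Thus R = 1/(2/9) = 9/2.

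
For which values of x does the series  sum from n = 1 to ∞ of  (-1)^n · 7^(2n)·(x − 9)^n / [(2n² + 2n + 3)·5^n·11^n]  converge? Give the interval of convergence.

[386/49, 496/49]

By the ratio test, |a_{n+1}/a_n| = [(2n² + 2n + 3)/(2(n+1)² + 2(n+1) + 3)] · 49/(5·11) → 49/55.
Thus R = 1/(49/55) = 55/49.
Endpoint x = 496/49: absolute convergence follows by limit comparison with Σ 1/n².
When x = 386/49, absolute convergence follows by limit comparison with Σ 1/n².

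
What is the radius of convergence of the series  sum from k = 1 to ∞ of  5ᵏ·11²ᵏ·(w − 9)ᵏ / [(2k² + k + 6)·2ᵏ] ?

By the ratio test, |a_{k+1}/a_k| = [(2k² + k + 6)/(2(k+1)² + (k+1) + 6)] · 5·121/2 → 605/2.
Thus R = 1/(605/2) = 2/605.

R = 2/605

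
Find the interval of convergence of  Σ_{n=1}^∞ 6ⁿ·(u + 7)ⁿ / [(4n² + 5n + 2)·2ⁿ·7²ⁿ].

Apply the ratio test: |a_{n+1}| / |a_n| = [(4n² + 5n + 2)/(4(n+1)² + 5(n+1) + 2)] · 6/(2·49), which tends to 3/49 as n → ∞.
The series converges when 3/49 · |u + 7| < 1, giving R = 49/3.
At u = 28/3: absolute convergence follows by limit comparison with Σ 1/n².
When u = -70/3, the terms are on the order of 1/n², so the series converges absolutely by comparison with the p-series (p = 2 > 1).

[-70/3, 28/3]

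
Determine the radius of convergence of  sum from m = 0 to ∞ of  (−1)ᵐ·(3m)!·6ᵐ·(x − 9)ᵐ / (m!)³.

R = 1/162

The ratio of consecutive coefficients is (3m+1)·(3m+2)·(3m+3)/(m+1)³ · 6 → 162.
The series converges when 162 · |x − 9| < 1, giving R = 1/162.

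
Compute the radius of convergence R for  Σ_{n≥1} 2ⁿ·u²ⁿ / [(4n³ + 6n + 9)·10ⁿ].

R = √5

Apply the ratio test: |a_{n+1}| / |a_n| = [(4n³ + 6n + 9)/(4(n+1)³ + 6(n+1) + 9)] · 2/10, which tends to 1/5 as n → ∞.
Since the exponent of u increases by 2 each term, convergence requires |u|² < 5, hence R = √5.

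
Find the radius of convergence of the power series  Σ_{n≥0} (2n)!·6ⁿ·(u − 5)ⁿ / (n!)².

By the ratio test, |a_{n+1}/a_n| = (2n+1)·(2n+2)/(n+1)² · 6 → 24.
Thus R = 1/(24) = 1/24.

R = 1/24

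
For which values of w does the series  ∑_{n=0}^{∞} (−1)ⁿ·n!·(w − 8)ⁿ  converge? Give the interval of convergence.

The ratio of consecutive coefficients is (n+1) → ∞.
The terms grow without bound for any (w − 8) ≠ 0, so R = 0 (convergence only at w = 8).

{8}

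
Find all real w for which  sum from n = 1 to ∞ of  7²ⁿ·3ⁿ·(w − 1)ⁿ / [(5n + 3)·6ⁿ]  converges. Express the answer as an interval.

[47/49, 51/49)

By the ratio test, |a_{n+1}/a_n| = [(5n + 3)/(5(n+1) + 3)] · 49·3/6 → 49/2.
The series converges when 49/2 · |w − 1| < 1, giving R = 2/49.
Endpoint w = 51/49: the terms are asymptotic to a nonzero constant times 1/n, so the series diverges by limit comparison with Σ 1/n.
Endpoint w = 47/49: the terms alternate in sign and decrease monotonically to 0 in absolute value (size ~ c/n), so the alternating series test gives convergence.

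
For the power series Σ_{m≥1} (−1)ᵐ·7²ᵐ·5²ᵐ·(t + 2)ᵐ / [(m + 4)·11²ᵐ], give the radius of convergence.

Ratio test: |a_{m+1}/a_m| = [(m + 4)/((m+1) + 4)] · 49·25/121 → 1225/121 as m → ∞.
Hence the series converges for |t + 2| < 1/(1225/121) = 121/1225, so the radius of convergence is 121/1225.

R = 121/1225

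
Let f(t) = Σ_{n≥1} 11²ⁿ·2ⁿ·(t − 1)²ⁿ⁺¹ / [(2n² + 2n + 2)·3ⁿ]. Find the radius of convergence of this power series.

R = √6/22

The ratio of consecutive coefficients is [(2n² + 2n + 2)/(2(n+1)² + 2(n+1) + 2)] · 121·2/3 → 242/3.
Writing y = (t − 1)², the series in y has radius 3/242, so |t − 1| < √(3/242) and R = √6/22.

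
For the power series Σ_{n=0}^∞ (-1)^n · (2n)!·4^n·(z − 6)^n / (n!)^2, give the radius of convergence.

R = 1/16

Apply the ratio test: |a_{n+1}| / |a_n| = (2n+1)·(2n+2)/(n+1)² · 4, which tends to 16 as n → ∞.
Hence the series converges for |z − 6| < 1/(16) = 1/16, so the radius of convergence is 1/16.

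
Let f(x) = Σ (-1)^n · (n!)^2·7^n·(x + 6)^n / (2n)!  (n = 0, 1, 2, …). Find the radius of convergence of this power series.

The ratio of consecutive coefficients is (n+1)²/[(2n+1)·(2n+2)] · 7 → 7/4.
The series converges when 7/4 · |x + 6| < 1, giving R = 4/7.

R = 4/7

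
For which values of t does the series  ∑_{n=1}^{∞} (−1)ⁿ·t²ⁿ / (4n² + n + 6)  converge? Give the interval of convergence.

[-1, 1]

Apply the ratio test: |a_{n+1}| / |a_n| = (4n² + n + 6)/(4(n+1)² + (n+1) + 6), which tends to 1 as n → ∞.
Writing y = t², the series in y has radius 1, so |t| < √(1) = 1 and R = 1.
Check t = 1: the terms are on the order of 1/n², so the series converges absolutely by comparison with the p-series (p = 2 > 1).
Check t = -1: the terms are on the order of 1/n², so the series converges absolutely by comparison with the p-series (p = 2 > 1).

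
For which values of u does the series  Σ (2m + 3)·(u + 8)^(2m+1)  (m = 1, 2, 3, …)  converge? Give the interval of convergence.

(-9, -7)

By the ratio test, |a_{m+1}/a_m| = (2(m+1) + 3)/(2m + 3) → 1.
Writing y = (u + 8)², the series in y has radius 1, so |u + 8| < √(1) = 1 and R = 1.
When u = -7, the terms have absolute value of order m, which does not tend to 0, so the series diverges by the divergence test.
At u = -9: the terms have absolute value of order m, which does not tend to 0, so the series diverges by the divergence test.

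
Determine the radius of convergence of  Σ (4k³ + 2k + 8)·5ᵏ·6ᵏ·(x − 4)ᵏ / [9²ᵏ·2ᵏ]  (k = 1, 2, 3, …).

By the ratio test, |a_{k+1}/a_k| = [(4(k+1)³ + 2(k+1) + 8)/(4k³ + 2k + 8)] · 5·6/(81·2) → 5/27.
Hence the series converges for |x − 4| < 1/(5/27) = 27/5, so the radius of convergence is 27/5.

R = 27/5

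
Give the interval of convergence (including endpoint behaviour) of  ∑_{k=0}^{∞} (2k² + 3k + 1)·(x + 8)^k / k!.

Ratio test: |a_{k+1}/a_k| = (2(k+1)² + 3(k+1) + 1)/(2k² + 3k + 1) · 1/(k+1) → 0 as k → ∞.
The ratio tends to 0 regardless of x, hence R = ∞.

(−∞, ∞)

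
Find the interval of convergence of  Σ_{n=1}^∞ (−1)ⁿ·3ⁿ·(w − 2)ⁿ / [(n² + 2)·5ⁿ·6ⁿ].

Apply the ratio test: |a_{n+1}| / |a_n| = [(n² + 2)/((n+1)² + 2)] · 3/(5·6), which tends to 1/10 as n → ∞.
Convergence for |w − 2| · 1/10 < 1, i.e. |w − 2| < 10. So R = 10.
Endpoint w = 12: the terms are on the order of 1/n², so the series converges absolutely by comparison with the p-series (p = 2 > 1).
At w = -8: the terms are on the order of 1/n², so the series converges absolutely by comparison with the p-series (p = 2 > 1).

[-8, 12]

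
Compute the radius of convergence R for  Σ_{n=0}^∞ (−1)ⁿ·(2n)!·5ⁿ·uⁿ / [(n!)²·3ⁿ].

R = 3/20

The ratio of consecutive coefficients is (2n+1)·(2n+2)/(n+1)² · 5/3 → 20/3.
Hence the series converges for |u| < 1/(20/3) = 3/20, so the radius of convergence is 3/20.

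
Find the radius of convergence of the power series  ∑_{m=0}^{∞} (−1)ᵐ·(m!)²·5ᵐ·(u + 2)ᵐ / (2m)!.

Apply the ratio test: |a_{m+1}| / |a_m| = (m+1)²/[(2m+1)·(2m+2)] · 5, which tends to 5/4 as m → ∞.
Convergence for |u + 2| · 5/4 < 1, i.e. |u + 2| < 4/5. So R = 4/5.

R = 4/5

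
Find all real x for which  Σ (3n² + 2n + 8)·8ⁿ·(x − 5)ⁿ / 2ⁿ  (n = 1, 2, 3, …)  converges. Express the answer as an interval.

(19/4, 21/4)

Apply the ratio test: |a_{n+1}| / |a_n| = [(3(n+1)² + 2(n+1) + 8)/(3n² + 2n + 8)] · 8/2, which tends to 4 as n → ∞.
Convergence for |x − 5| · 4 < 1, i.e. |x − 5| < 1/4. So R = 1/4.
When x = 21/4, the n-th term does not approach 0; divergence by the term test.
Check x = 19/4: the terms have absolute value of order n², which does not tend to 0, so the series diverges by the divergence test.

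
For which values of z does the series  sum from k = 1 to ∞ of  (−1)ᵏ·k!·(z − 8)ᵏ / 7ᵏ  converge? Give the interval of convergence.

Ratio test: |a_{k+1}/a_k| = (k+1) · 1/7 → ∞ as k → ∞.
The terms grow without bound for any (z − 8) ≠ 0, so R = 0 (convergence only at z = 8).

{8}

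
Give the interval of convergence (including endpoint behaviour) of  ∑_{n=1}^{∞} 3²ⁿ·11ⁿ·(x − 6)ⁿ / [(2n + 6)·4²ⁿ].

Apply the ratio test: |a_{n+1}| / |a_n| = [(2n + 6)/(2(n+1) + 6)] · 9·11/16, which tends to 99/16 as n → ∞.
The series converges when 99/16 · |x − 6| < 1, giving R = 16/99.
When x = 610/99, comparison with the harmonic series Σ 1/n shows the series diverges.
Endpoint x = 578/99: an alternating series whose terms decrease to 0 in absolute value, so it converges by the Leibniz criterion.

[578/99, 610/99)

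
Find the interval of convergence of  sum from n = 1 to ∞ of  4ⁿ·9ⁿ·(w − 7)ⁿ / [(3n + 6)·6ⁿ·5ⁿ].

[37/6, 47/6)

The ratio of consecutive coefficients is [(3n + 6)/(3(n+1) + 6)] · 4·9/(6·5) → 6/5.
Hence the series converges for |w − 7| < 1/(6/5) = 5/6, so the radius of convergence is 5/6.
Check w = 47/6: the terms are asymptotic to a nonzero constant times 1/n, so the series diverges by limit comparison with Σ 1/n.
At w = 37/6: convergence follows from the alternating series test (terms decrease monotonically to 0).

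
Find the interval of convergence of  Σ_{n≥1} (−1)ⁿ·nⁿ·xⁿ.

{0}

Root test: |a_n|^(1/n) = n → ∞.
The root grows without bound, so R = 0 (convergence only at x = 0).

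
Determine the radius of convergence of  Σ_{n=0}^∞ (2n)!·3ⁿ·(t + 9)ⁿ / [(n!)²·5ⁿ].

R = 5/12

Apply the ratio test: |a_{n+1}| / |a_n| = (2n+1)·(2n+2)/(n+1)² · 3/5, which tends to 12/5 as n → ∞.
Thus R = 1/(12/5) = 5/12.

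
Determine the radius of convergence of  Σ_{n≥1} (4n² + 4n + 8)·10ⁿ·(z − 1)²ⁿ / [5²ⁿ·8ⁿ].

Apply the ratio test: |a_{n+1}| / |a_n| = [(4(n+1)² + 4(n+1) + 8)/(4n² + 4n + 8)] · 10/(25·8), which tends to 1/20 as n → ∞.
Since the exponent of (z − 1) increases by 2 each term, convergence requires |z − 1|² < 20, hence R = 2√5.

R = 2√5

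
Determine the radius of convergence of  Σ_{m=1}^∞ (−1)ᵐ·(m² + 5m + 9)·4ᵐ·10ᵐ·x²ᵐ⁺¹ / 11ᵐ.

R = √110/20

Ratio test: |a_{m+1}/a_m| = [((m+1)² + 5(m+1) + 9)/(m² + 5m + 9)] · 4·10/11 → 40/11 as m → ∞.
Writing y = x², the series in y has radius 11/40, so |x| < √(11/40) and R = √110/20.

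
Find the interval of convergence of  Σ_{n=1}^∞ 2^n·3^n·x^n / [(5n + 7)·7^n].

[-7/6, 7/6)

By the ratio test, |a_{n+1}/a_n| = [(5n + 7)/(5(n+1) + 7)] · 2·3/7 → 6/7.
The series converges when 6/7 · |x| < 1, giving R = 7/6.
Endpoint x = 7/6: comparison with the harmonic series Σ 1/n shows the series diverges.
When x = -7/6, convergence follows from the alternating series test (terms decrease monotonically to 0).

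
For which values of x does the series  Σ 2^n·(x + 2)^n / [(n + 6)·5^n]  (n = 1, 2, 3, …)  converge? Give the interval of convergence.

The ratio of consecutive coefficients is [(n + 6)/((n+1) + 6)] · 2/5 → 2/5.
Thus R = 1/(2/5) = 5/2.
Endpoint x = 1/2: the terms behave like c/n; limit comparison with the harmonic series gives divergence.
When x = -9/2, convergence follows from the alternating series test (terms decrease monotonically to 0).

[-9/2, 1/2)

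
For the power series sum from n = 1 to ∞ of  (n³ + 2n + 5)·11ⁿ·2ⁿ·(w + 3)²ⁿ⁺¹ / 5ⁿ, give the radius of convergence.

The ratio of consecutive coefficients is [((n+1)³ + 2(n+1) + 5)/(n³ + 2n + 5)] · 11·2/5 → 22/5.
Writing y = (w + 3)², the series in y has radius 5/22, so |w + 3| < √(5/22) and R = √110/22.

R = √110/22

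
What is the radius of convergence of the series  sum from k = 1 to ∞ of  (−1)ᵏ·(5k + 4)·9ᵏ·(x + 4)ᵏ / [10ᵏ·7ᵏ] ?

Ratio test: |a_{k+1}/a_k| = [(5(k+1) + 4)/(5k + 4)] · 9/(10·7) → 9/70 as k → ∞.
The series converges when 9/70 · |x + 4| < 1, giving R = 70/9.

R = 70/9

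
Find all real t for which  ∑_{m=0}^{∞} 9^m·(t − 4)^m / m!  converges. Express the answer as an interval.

Apply the ratio test: |a_{m+1}| / |a_m| = 9 · 1/(m+1), which tends to 0 as m → ∞.
Since the limit is 0 < 1 for every t, the series converges on all of ℝ and R = ∞.

(−∞, ∞)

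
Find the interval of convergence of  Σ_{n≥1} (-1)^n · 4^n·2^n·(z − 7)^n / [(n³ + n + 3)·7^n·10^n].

Apply the ratio test: |a_{n+1}| / |a_n| = [(n³ + n + 3)/((n+1)³ + (n+1) + 3)] · 4·2/(7·10), which tends to 4/35 as n → ∞.
The series converges when 4/35 · |z − 7| < 1, giving R = 35/4.
Endpoint z = 63/4: the series is dominated by a constant times Σ 1/n³, which converges (p = 3 > 1).
When z = -7/4, absolute convergence follows by limit comparison with Σ 1/n³.

[-7/4, 63/4]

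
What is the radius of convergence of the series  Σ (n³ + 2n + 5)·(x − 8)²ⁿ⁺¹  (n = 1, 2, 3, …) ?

R = 1

Apply the ratio test: |a_{n+1}| / |a_n| = ((n+1)³ + 2(n+1) + 5)/(n³ + 2n + 5), which tends to 1 as n → ∞.
Successive powers of (x − 8) differ by 2, so the series converges when |x − 8|² · 1 < 1, i.e. |x − 8| < √(1) = 1. So R = 1.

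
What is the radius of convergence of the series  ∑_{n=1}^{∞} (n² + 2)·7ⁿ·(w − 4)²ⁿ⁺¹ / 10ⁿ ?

R = √70/7

The ratio of consecutive coefficients is [((n+1)² + 2)/(n² + 2)] · 7/10 → 7/10.
Since the exponent of (w − 4) increases by 2 each term, convergence requires |w − 4|² < 10/7, hence R = √70/7.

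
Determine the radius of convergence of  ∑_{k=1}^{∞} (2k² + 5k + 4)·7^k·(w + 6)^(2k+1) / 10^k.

Apply the ratio test: |a_{k+1}| / |a_k| = [(2(k+1)² + 5(k+1) + 4)/(2k² + 5k + 4)] · 7/10, which tends to 7/10 as k → ∞.
Writing y = (w + 6)², the series in y has radius 10/7, so |w + 6| < √(10/7) and R = √70/7.

R = √70/7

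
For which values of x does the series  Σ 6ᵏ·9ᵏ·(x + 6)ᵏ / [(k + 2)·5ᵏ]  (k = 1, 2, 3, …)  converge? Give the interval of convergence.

[-329/54, -319/54)

By the ratio test, |a_{k+1}/a_k| = [(k + 2)/((k+1) + 2)] · 6·9/5 → 54/5.
The series converges when 54/5 · |x + 6| < 1, giving R = 5/54.
At x = -319/54: the terms behave like c/k; limit comparison with the harmonic series gives divergence.
Endpoint x = -329/54: an alternating series whose terms decrease to 0 in absolute value, so it converges by the Leibniz criterion.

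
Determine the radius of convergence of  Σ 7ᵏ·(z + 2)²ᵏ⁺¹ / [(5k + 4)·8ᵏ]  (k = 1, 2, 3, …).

R = 2√14/7

The ratio of consecutive coefficients is [(5k + 4)/(5(k+1) + 4)] · 7/8 → 7/8.
Writing y = (z + 2)², the series in y has radius 8/7, so |z + 2| < √(8/7) and R = 2√14/7.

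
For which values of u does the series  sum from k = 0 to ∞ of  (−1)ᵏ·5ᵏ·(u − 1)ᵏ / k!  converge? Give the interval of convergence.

The ratio of consecutive coefficients is 5 · 1/(k+1) → 0.
The limit is 0, so the series converges for all u; R = ∞.

(−∞, ∞)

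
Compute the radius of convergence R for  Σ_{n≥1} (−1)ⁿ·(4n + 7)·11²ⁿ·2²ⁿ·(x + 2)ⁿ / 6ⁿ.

R = 3/242

By the ratio test, |a_{n+1}/a_n| = [(4(n+1) + 7)/(4n + 7)] · 121·4/6 → 242/3.
Hence the series converges for |x + 2| < 1/(242/3) = 3/242, so the radius of convergence is 3/242.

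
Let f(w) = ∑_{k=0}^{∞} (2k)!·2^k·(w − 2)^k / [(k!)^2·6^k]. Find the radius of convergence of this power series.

By the ratio test, |a_{k+1}/a_k| = (2k+1)·(2k+2)/(k+1)² · 2/6 → 4/3.
Convergence for |w − 2| · 4/3 < 1, i.e. |w − 2| < 3/4. So R = 3/4.

R = 3/4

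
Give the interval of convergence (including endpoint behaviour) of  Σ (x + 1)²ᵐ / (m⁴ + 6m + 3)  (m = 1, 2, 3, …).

[-2, 0]

Apply the ratio test: |a_{m+1}| / |a_m| = (m⁴ + 6m + 3)/((m+1)⁴ + 6(m+1) + 3), which tends to 1 as m → ∞.
Since the exponent of (x + 1) increases by 2 each term, convergence requires |x + 1|² < 1, hence R = 1.
At x = 0: absolute convergence follows by limit comparison with Σ 1/m⁴.
At x = -2: the series is dominated by a constant times Σ 1/m⁴, which converges (p = 4 > 1).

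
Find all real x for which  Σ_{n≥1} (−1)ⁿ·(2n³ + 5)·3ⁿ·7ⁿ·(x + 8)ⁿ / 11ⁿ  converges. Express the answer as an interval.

Apply the ratio test: |a_{n+1}| / |a_n| = [(2(n+1)³ + 5)/(2n³ + 5)] · 3·7/11, which tends to 21/11 as n → ∞.
The series converges when 21/11 · |x + 8| < 1, giving R = 11/21.
Check x = -157/21: the terms do not tend to 0, so the series diverges.
When x = -179/21, the n-th term does not approach 0; divergence by the term test.

(-179/21, -157/21)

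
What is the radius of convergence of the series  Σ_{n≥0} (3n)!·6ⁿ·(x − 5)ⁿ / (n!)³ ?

R = 1/162

By the ratio test, |a_{n+1}/a_n| = (3n+1)·(3n+2)·(3n+3)/(n+1)³ · 6 → 162.
Convergence for |x − 5| · 162 < 1, i.e. |x − 5| < 1/162. So R = 1/162.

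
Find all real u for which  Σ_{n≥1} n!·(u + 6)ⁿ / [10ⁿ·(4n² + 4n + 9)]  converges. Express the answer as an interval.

{-6}

Apply the ratio test: |a_{n+1}| / |a_n| = (n+1) · 1/10 · (4n² + 4n + 9)/(4(n+1)² + 4(n+1) + 9), which tends to ∞ as n → ∞.
The ratio grows without bound, so the series diverges whenever (u + 6) ≠ 0; it converges only at u = -6. R = 0.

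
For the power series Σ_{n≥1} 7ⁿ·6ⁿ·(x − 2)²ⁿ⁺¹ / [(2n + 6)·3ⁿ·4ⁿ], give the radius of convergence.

R = √14/7

Apply the ratio test: |a_{n+1}| / |a_n| = [(2n + 6)/(2(n+1) + 6)] · 7·6/(3·4), which tends to 7/2 as n → ∞.
Since the exponent of (x − 2) increases by 2 each term, convergence requires |x − 2|² < 2/7, hence R = √14/7.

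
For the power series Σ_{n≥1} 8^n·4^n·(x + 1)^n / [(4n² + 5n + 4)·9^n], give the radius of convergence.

Ratio test: |a_{n+1}/a_n| = [(4n² + 5n + 4)/(4(n+1)² + 5(n+1) + 4)] · 8·4/9 → 32/9 as n → ∞.
Thus R = 1/(32/9) = 9/32.

R = 9/32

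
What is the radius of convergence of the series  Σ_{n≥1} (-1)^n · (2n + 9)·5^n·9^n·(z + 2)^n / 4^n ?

The ratio of consecutive coefficients is [(2(n+1) + 9)/(2n + 9)] · 5·9/4 → 45/4.
The series converges when 45/4 · |z + 2| < 1, giving R = 4/45.

R = 4/45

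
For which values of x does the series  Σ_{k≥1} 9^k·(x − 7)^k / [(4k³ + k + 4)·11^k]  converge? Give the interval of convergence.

The ratio of consecutive coefficients is [(4k³ + k + 4)/(4(k+1)³ + (k+1) + 4)] · 9/11 → 9/11.
Hence the series converges for |x − 7| < 1/(9/11) = 11/9, so the radius of convergence is 11/9.
Endpoint x = 74/9: absolute convergence follows by limit comparison with Σ 1/k³.
Check x = 52/9: the series is dominated by a constant times Σ 1/k³, which converges (p = 3 > 1).

[52/9, 74/9]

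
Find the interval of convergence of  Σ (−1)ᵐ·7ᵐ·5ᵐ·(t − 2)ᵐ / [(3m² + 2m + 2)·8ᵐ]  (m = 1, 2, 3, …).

[62/35, 78/35]

Apply the ratio test: |a_{m+1}| / |a_m| = [(3m² + 2m + 2)/(3(m+1)² + 2(m+1) + 2)] · 7·5/8, which tends to 35/8 as m → ∞.
The series converges when 35/8 · |t − 2| < 1, giving R = 8/35.
At t = 78/35: the terms are on the order of 1/m², so the series converges absolutely by comparison with the p-series (p = 2 > 1).
Endpoint t = 62/35: the series is dominated by a constant times Σ 1/m², which converges (p = 2 > 1).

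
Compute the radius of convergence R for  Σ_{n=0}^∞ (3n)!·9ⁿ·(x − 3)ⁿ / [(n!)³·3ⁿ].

The ratio of consecutive coefficients is (3n+1)·(3n+2)·(3n+3)/(n+1)³ · 9/3 → 81.
Convergence for |x − 3| · 81 < 1, i.e. |x − 3| < 1/81. So R = 1/81.

R = 1/81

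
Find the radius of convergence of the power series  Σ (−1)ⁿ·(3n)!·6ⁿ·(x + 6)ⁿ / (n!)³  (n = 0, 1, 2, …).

R = 1/162

By the ratio test, |a_{n+1}/a_n| = (3n+1)·(3n+2)·(3n+3)/(n+1)³ · 6 → 162.
Thus R = 1/(162) = 1/162.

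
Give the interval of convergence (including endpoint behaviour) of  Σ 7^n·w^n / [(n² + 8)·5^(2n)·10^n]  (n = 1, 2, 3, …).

[-250/7, 250/7]

Ratio test: |a_{n+1}/a_n| = [(n² + 8)/((n+1)² + 8)] · 7/(25·10) → 7/250 as n → ∞.
Hence the series converges for |w| < 1/(7/250) = 250/7, so the radius of convergence is 250/7.
When w = 250/7, absolute convergence follows by limit comparison with Σ 1/n².
Endpoint w = -250/7: the terms are on the order of 1/n², so the series converges absolutely by comparison with the p-series (p = 2 > 1).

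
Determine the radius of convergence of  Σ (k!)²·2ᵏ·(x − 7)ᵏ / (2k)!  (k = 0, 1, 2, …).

R = 2

Apply the ratio test: |a_{k+1}| / |a_k| = (k+1)²/[(2k+1)·(2k+2)] · 2, which tends to 1/2 as k → ∞.
Convergence for |x − 7| · 1/2 < 1, i.e. |x − 7| < 2. So R = 2.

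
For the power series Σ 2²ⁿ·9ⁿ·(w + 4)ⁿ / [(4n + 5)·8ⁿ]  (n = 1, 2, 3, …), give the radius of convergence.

Ratio test: |a_{n+1}/a_n| = [(4n + 5)/(4(n+1) + 5)] · 4·9/8 → 9/2 as n → ∞.
Convergence for |w + 4| · 9/2 < 1, i.e. |w + 4| < 2/9. So R = 2/9.

R = 2/9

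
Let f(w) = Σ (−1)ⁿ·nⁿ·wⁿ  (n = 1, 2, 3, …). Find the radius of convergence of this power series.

R = 0

Root test: |a_n|^(1/n) = n → ∞.
The root grows without bound, so R = 0 (convergence only at w = 0).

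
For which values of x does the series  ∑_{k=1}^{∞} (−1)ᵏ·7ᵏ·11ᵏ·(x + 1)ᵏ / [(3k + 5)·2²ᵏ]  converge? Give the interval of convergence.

The ratio of consecutive coefficients is [(3k + 5)/(3(k+1) + 5)] · 7·11/4 → 77/4.
Convergence for |x + 1| · 77/4 < 1, i.e. |x + 1| < 4/77. So R = 4/77.
When x = -73/77, an alternating series whose terms decrease to 0 in absolute value, so it converges by the Leibniz criterion.
At x = -81/77: comparison with the harmonic series Σ 1/k shows the series diverges.

(-81/77, -73/77]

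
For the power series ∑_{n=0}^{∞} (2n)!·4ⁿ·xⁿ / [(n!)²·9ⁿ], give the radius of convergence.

R = 9/16

Ratio test: |a_{n+1}/a_n| = (2n+1)·(2n+2)/(n+1)² · 4/9 → 16/9 as n → ∞.
The series converges when 16/9 · |x| < 1, giving R = 9/16.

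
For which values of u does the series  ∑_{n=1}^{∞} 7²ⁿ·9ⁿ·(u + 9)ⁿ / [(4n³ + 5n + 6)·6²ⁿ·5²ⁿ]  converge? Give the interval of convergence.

By the ratio test, |a_{n+1}/a_n| = [(4n³ + 5n + 6)/(4(n+1)³ + 5(n+1) + 6)] · 49·9/(36·25) → 49/100.
Convergence for |u + 9| · 49/100 < 1, i.e. |u + 9| < 100/49. So R = 100/49.
Endpoint u = -341/49: absolute convergence follows by limit comparison with Σ 1/n³.
Endpoint u = -541/49: the terms are on the order of 1/n³, so the series converges absolutely by comparison with the p-series (p = 3 > 1).

[-541/49, -341/49]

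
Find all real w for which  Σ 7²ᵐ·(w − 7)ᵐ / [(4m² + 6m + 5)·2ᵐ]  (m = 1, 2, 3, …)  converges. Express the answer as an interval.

The ratio of consecutive coefficients is [(4m² + 6m + 5)/(4(m+1)² + 6(m+1) + 5)] · 49/2 → 49/2.
The series converges when 49/2 · |w − 7| < 1, giving R = 2/49.
When w = 345/49, absolute convergence follows by limit comparison with Σ 1/m².
At w = 341/49: the series is dominated by a constant times Σ 1/m², which converges (p = 2 > 1).

[341/49, 345/49]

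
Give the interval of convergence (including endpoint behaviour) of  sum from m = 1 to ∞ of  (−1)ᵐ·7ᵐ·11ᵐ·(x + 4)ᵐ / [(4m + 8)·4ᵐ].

Apply the ratio test: |a_{m+1}| / |a_m| = [(4m + 8)/(4(m+1) + 8)] · 7·11/4, which tends to 77/4 as m → ∞.
Convergence for |x + 4| · 77/4 < 1, i.e. |x + 4| < 4/77. So R = 4/77.
When x = -304/77, the terms alternate in sign and decrease monotonically to 0 in absolute value (size ~ c/m), so the alternating series test gives convergence.
Endpoint x = -312/77: the terms behave like c/m; limit comparison with the harmonic series gives divergence.

(-312/77, -304/77]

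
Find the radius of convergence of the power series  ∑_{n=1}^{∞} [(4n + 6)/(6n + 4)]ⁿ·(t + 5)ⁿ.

R = 3/2

By the Cauchy root test, |a_n|^(1/n) = (4n + 6)/(6n + 4) → 2/3.
Hence the series converges for |t + 5| < 1/(2/3) = 3/2, so the radius of convergence is 3/2.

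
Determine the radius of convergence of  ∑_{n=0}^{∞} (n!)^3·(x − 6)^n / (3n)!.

R = 27

Ratio test: |a_{n+1}/a_n| = (n+1)³/[(3n+1)·(3n+2)·(3n+3)] → 1/27 as n → ∞.
The series converges when 1/27 · |x − 6| < 1, giving R = 27.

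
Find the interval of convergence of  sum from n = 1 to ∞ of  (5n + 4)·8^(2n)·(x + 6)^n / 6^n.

Ratio test: |a_{n+1}/a_n| = [(5(n+1) + 4)/(5n + 4)] · 64/6 → 32/3 as n → ∞.
Thus R = 1/(32/3) = 3/32.
At x = -189/32: the terms do not tend to 0, so the series diverges.
Check x = -195/32: the terms have absolute value of order n, which does not tend to 0, so the series diverges by the divergence test.

(-195/32, -189/32)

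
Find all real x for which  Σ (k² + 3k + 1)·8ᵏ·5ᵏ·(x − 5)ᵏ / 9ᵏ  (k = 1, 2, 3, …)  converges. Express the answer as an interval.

By the ratio test, |a_{k+1}/a_k| = [((k+1)² + 3(k+1) + 1)/(k² + 3k + 1)] · 8·5/9 → 40/9.
Convergence for |x − 5| · 40/9 < 1, i.e. |x − 5| < 9/40. So R = 9/40.
Check x = 209/40: the terms have absolute value of order k², which does not tend to 0, so the series diverges by the divergence test.
At x = 191/40: the terms do not tend to 0, so the series diverges.

(191/40, 209/40)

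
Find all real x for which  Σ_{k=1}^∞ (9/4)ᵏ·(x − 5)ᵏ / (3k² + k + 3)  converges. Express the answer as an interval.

Apply the ratio test: |a_{k+1}| / |a_k| = [(3k² + k + 3)/(3(k+1)² + (k+1) + 3)] · 9/4, which tends to 9/4 as k → ∞.
Hence the series converges for |x − 5| < 1/(9/4) = 4/9, so the radius of convergence is 4/9.
At x = 49/9: the series is dominated by a constant times Σ 1/k², which converges (p = 2 > 1).
Endpoint x = 41/9: absolute convergence follows by limit comparison with Σ 1/k².

[41/9, 49/9]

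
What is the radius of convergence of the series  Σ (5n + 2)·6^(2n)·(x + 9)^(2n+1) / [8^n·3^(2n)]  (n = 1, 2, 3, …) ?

R = √2

Ratio test: |a_{n+1}/a_n| = [(5(n+1) + 2)/(5n + 2)] · 36/(8·9) → 1/2 as n → ∞.
Writing y = (x + 9)², the series in y has radius 2, so |x + 9| < √(2) and R = √2.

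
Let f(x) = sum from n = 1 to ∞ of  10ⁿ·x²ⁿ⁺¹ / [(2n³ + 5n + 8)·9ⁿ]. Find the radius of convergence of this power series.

Apply the ratio test: |a_{n+1}| / |a_n| = [(2n³ + 5n + 8)/(2(n+1)³ + 5(n+1) + 8)] · 10/9, which tends to 10/9 as n → ∞.
Successive powers of x differ by 2, so the series converges when |x|² · 10/9 < 1, i.e. |x| < √(9/10). So R = 3√10/10.

R = 3√10/10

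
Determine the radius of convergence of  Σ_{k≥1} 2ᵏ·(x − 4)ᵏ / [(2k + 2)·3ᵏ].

Apply the ratio test: |a_{k+1}| / |a_k| = [(2k + 2)/(2(k+1) + 2)] · 2/3, which tends to 2/3 as k → ∞.
The series converges when 2/3 · |x − 4| < 1, giving R = 3/2.

R = 3/2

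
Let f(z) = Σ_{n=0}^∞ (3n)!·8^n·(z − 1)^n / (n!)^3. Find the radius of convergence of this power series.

R = 1/216

By the ratio test, |a_{n+1}/a_n| = (3n+1)·(3n+2)·(3n+3)/(n+1)³ · 8 → 216.
The series converges when 216 · |z − 1| < 1, giving R = 1/216.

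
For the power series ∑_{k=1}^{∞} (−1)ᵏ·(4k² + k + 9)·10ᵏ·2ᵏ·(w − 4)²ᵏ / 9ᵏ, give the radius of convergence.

R = 3√5/10

Apply the ratio test: |a_{k+1}| / |a_k| = [(4(k+1)² + (k+1) + 9)/(4k² + k + 9)] · 10·2/9, which tends to 20/9 as k → ∞.
Since the exponent of (w − 4) increases by 2 each term, convergence requires |w − 4|² < 9/20, hence R = 3√5/10.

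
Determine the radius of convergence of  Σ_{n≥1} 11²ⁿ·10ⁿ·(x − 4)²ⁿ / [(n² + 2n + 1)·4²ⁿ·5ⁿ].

Apply the ratio test: |a_{n+1}| / |a_n| = [(n² + 2n + 1)/((n+1)² + 2(n+1) + 1)] · 121·10/(16·5), which tends to 121/8 as n → ∞.
Successive powers of (x − 4) differ by 2, so the series converges when |x − 4|² · 121/8 < 1, i.e. |x − 4| < √(8/121). So R = 2√2/11.

R = 2√2/11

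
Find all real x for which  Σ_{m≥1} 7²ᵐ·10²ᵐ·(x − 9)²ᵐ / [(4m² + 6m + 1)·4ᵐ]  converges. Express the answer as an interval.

[314/35, 316/35]

Apply the ratio test: |a_{m+1}| / |a_m| = [(4m² + 6m + 1)/(4(m+1)² + 6(m+1) + 1)] · 49·100/4, which tends to 1225 as m → ∞.
Writing y = (x − 9)², the series in y has radius 1/1225, so |x − 9| < √(1/1225) = 1/35 and R = 1/35.
Check x = 316/35: absolute convergence follows by limit comparison with Σ 1/m².
Endpoint x = 314/35: the terms are on the order of 1/m², so the series converges absolutely by comparison with the p-series (p = 2 > 1).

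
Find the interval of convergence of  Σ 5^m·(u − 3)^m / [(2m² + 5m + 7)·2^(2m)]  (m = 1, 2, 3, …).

[11/5, 19/5]

Apply the ratio test: |a_{m+1}| / |a_m| = [(2m² + 5m + 7)/(2(m+1)² + 5(m+1) + 7)] · 5/4, which tends to 5/4 as m → ∞.
The series converges when 5/4 · |u − 3| < 1, giving R = 4/5.
Endpoint u = 19/5: the terms are on the order of 1/m², so the series converges absolutely by comparison with the p-series (p = 2 > 1).
When u = 11/5, absolute convergence follows by limit comparison with Σ 1/m².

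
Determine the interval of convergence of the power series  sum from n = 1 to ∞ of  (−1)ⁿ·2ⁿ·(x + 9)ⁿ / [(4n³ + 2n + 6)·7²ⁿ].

Ratio test: |a_{n+1}/a_n| = [(4n³ + 2n + 6)/(4(n+1)³ + 2(n+1) + 6)] · 2/49 → 2/49 as n → ∞.
Thus R = 1/(2/49) = 49/2.
When x = 31/2, the series is dominated by a constant times Σ 1/n³, which converges (p = 3 > 1).
Endpoint x = -67/2: the terms are on the order of 1/n³, so the series converges absolutely by comparison with the p-series (p = 3 > 1).

[-67/2, 31/2]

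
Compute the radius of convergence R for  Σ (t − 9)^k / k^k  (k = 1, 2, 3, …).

R = ∞

By the Cauchy root test, |a_k|^(1/k) = 1/k → 0.
The limit is 0 for every t, so R = ∞.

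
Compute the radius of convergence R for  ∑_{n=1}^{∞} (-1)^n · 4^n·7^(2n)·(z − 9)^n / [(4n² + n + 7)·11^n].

The ratio of consecutive coefficients is [(4n² + n + 7)/(4(n+1)² + (n+1) + 7)] · 4·49/11 → 196/11.
Convergence for |z − 9| · 196/11 < 1, i.e. |z − 9| < 11/196. So R = 11/196.

R = 11/196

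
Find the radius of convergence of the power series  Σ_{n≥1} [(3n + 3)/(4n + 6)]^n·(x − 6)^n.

Root test: |a_n|^(1/n) = (3n + 3)/(4n + 6) → 3/4.
The series converges when 3/4 · |x − 6| < 1, giving R = 4/3.

R = 4/3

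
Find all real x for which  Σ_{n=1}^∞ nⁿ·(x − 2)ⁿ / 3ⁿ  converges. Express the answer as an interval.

{2}

By the Cauchy root test, |a_n|^(1/n) = n/3 → ∞.
The root grows without bound, so R = 0 (convergence only at x = 2).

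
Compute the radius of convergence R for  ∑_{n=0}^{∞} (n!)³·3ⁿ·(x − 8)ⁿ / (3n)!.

Apply the ratio test: |a_{n+1}| / |a_n| = (n+1)³/[(3n+1)·(3n+2)·(3n+3)] · 3, which tends to 1/9 as n → ∞.
Hence the series converges for |x − 8| < 1/(1/9) = 9, so the radius of convergence is 9.

R = 9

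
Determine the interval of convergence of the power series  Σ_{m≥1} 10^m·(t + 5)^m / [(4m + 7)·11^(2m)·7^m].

[-897/10, 797/10)

Apply the ratio test: |a_{m+1}| / |a_m| = [(4m + 7)/(4(m+1) + 7)] · 10/(121·7), which tends to 10/847 as m → ∞.
The series converges when 10/847 · |t + 5| < 1, giving R = 847/10.
At t = 797/10: the terms are asymptotic to a nonzero constant times 1/m, so the series diverges by limit comparison with Σ 1/m.
Endpoint t = -897/10: an alternating series whose terms decrease to 0 in absolute value, so it converges by the Leibniz criterion.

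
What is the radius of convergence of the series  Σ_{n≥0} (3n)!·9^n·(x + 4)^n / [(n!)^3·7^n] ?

Ratio test: |a_{n+1}/a_n| = (3n+1)·(3n+2)·(3n+3)/(n+1)³ · 9/7 → 243/7 as n → ∞.
Convergence for |x + 4| · 243/7 < 1, i.e. |x + 4| < 7/243. So R = 7/243.

R = 7/243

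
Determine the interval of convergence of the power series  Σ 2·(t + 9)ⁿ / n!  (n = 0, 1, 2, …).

(−∞, ∞)

By the ratio test, |a_{n+1}/a_n| = 2/2 · 1/(n+1) → 0.
The ratio tends to 0 regardless of t, hence R = ∞.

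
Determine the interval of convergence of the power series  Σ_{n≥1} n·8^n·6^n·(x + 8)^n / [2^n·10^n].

Apply the ratio test: |a_{n+1}| / |a_n| = [(n+1)/n] · 8·6/(2·10), which tends to 12/5 as n → ∞.
The series converges when 12/5 · |x + 8| < 1, giving R = 5/12.
When x = -91/12, the terms do not tend to 0, so the series diverges.
Endpoint x = -101/12: the terms have absolute value of order n, which does not tend to 0, so the series diverges by the divergence test.

(-101/12, -91/12)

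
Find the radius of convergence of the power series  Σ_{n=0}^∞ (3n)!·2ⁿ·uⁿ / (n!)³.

R = 1/54

By the ratio test, |a_{n+1}/a_n| = (3n+1)·(3n+2)·(3n+3)/(n+1)³ · 2 → 54.
Convergence for |u| · 54 < 1, i.e. |u| < 1/54. So R = 1/54.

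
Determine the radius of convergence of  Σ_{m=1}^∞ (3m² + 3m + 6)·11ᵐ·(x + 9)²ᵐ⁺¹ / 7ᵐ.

The ratio of consecutive coefficients is [(3(m+1)² + 3(m+1) + 6)/(3m² + 3m + 6)] · 11/7 → 11/7.
Writing y = (x + 9)², the series in y has radius 7/11, so |x + 9| < √(7/11) and R = √77/11.

R = √77/11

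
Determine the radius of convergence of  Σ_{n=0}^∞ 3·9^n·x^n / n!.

R = ∞

Ratio test: |a_{n+1}/a_n| = 3/3 · 9 · 1/(n+1) → 0 as n → ∞.
The limit is 0, so the series converges for all x; R = ∞.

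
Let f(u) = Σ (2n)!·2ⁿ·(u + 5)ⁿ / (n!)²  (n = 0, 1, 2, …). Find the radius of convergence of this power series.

R = 1/8

Ratio test: |a_{n+1}/a_n| = (2n+1)·(2n+2)/(n+1)² · 2 → 8 as n → ∞.
Hence the series converges for |u + 5| < 1/(8) = 1/8, so the radius of convergence is 1/8.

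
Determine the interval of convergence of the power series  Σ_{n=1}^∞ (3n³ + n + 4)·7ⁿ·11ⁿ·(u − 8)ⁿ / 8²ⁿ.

The ratio of consecutive coefficients is [(3(n+1)³ + (n+1) + 4)/(3n³ + n + 4)] · 7·11/64 → 77/64.
Convergence for |u − 8| · 77/64 < 1, i.e. |u − 8| < 64/77. So R = 64/77.
Endpoint u = 680/77: the n-th term does not approach 0; divergence by the term test.
At u = 552/77: the n-th term does not approach 0; divergence by the term test.

(552/77, 680/77)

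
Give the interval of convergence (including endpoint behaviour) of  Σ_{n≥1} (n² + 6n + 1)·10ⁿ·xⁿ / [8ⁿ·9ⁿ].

By the ratio test, |a_{n+1}/a_n| = [((n+1)² + 6(n+1) + 1)/(n² + 6n + 1)] · 10/(8·9) → 5/36.
Hence the series converges for |x| < 1/(5/36) = 36/5, so the radius of convergence is 36/5.
At x = 36/5: the n-th term does not approach 0; divergence by the term test.
At x = -36/5: the terms do not tend to 0, so the series diverges.

(-36/5, 36/5)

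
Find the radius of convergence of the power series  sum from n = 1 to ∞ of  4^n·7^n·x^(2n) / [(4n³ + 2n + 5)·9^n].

R = 3√7/14

The ratio of consecutive coefficients is [(4n³ + 2n + 5)/(4(n+1)³ + 2(n+1) + 5)] · 4·7/9 → 28/9.
Since the exponent of x increases by 2 each term, convergence requires |x|² < 9/28, hence R = 3√7/14.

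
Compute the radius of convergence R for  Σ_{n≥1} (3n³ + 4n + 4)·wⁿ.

Apply the ratio test: |a_{n+1}| / |a_n| = (3(n+1)³ + 4(n+1) + 4)/(3n³ + 4n + 4), which tends to 1 as n → ∞.
Hence R = 1.

R = 1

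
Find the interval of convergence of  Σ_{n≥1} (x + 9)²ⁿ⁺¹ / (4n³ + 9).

The ratio of consecutive coefficients is (4n³ + 9)/(4(n+1)³ + 9) → 1.
Writing y = (x + 9)², the series in y has radius 1, so |x + 9| < √(1) = 1 and R = 1.
At x = -8: absolute convergence follows by limit comparison with Σ 1/n³.
Endpoint x = -10: the terms are on the order of 1/n³, so the series converges absolutely by comparison with the p-series (p = 3 > 1).

[-10, -8]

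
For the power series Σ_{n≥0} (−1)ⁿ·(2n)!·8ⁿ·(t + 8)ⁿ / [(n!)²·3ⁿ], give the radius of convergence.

Ratio test: |a_{n+1}/a_n| = (2n+1)·(2n+2)/(n+1)² · 8/3 → 32/3 as n → ∞.
The series converges when 32/3 · |t + 8| < 1, giving R = 3/32.

R = 3/32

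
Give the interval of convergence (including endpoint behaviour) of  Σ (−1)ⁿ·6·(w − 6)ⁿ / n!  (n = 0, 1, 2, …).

(−∞, ∞)

Ratio test: |a_{n+1}/a_n| = 6/6 · 1/(n+1) → 0 as n → ∞.
The limit is 0, so the series converges for all w; R = ∞.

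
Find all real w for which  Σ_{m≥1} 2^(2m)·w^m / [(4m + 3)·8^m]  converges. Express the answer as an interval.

[-2, 2)

The ratio of consecutive coefficients is [(4m + 3)/(4(m+1) + 3)] · 4/8 → 1/2.
The series converges when 1/2 · |w| < 1, giving R = 2.
Endpoint w = 2: the terms behave like c/m; limit comparison with the harmonic series gives divergence.
When w = -2, an alternating series whose terms decrease to 0 in absolute value, so it converges by the Leibniz criterion.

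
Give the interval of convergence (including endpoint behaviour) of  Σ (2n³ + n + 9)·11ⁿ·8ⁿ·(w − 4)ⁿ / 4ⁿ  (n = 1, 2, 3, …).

(87/22, 89/22)

Apply the ratio test: |a_{n+1}| / |a_n| = [(2(n+1)³ + (n+1) + 9)/(2n³ + n + 9)] · 11·8/4, which tends to 22 as n → ∞.
Convergence for |w − 4| · 22 < 1, i.e. |w − 4| < 1/22. So R = 1/22.
Endpoint w = 89/22: the terms have absolute value of order n³, which does not tend to 0, so the series diverges by the divergence test.
Endpoint w = 87/22: the terms do not tend to 0, so the series diverges.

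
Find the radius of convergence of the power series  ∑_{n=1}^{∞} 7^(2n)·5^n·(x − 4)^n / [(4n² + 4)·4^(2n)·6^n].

By the ratio test, |a_{n+1}/a_n| = [(4n² + 4)/(4(n+1)² + 4)] · 49·5/(16·6) → 245/96.
The series converges when 245/96 · |x − 4| < 1, giving R = 96/245.

R = 96/245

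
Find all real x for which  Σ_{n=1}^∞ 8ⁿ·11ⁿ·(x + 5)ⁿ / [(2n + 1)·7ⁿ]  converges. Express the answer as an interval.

Apply the ratio test: |a_{n+1}| / |a_n| = [(2n + 1)/(2(n+1) + 1)] · 8·11/7, which tends to 88/7 as n → ∞.
The series converges when 88/7 · |x + 5| < 1, giving R = 7/88.
At x = -433/88: the terms behave like c/n; limit comparison with the harmonic series gives divergence.
When x = -447/88, an alternating series whose terms decrease to 0 in absolute value, so it converges by the Leibniz criterion.

[-447/88, -433/88)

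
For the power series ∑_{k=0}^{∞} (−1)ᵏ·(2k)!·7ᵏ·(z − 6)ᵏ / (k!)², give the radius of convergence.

R = 1/28

By the ratio test, |a_{k+1}/a_k| = (2k+1)·(2k+2)/(k+1)² · 7 → 28.
The series converges when 28 · |z − 6| < 1, giving R = 1/28.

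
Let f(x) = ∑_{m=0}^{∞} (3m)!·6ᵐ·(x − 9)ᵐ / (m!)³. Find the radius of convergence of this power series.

The ratio of consecutive coefficients is (3m+1)·(3m+2)·(3m+3)/(m+1)³ · 6 → 162.
The series converges when 162 · |x − 9| < 1, giving R = 1/162.

R = 1/162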